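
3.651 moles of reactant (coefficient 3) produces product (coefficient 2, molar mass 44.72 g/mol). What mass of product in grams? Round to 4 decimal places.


Use the coefficient ratio to convert reactant moles to product moles, then multiply by the product's molar mass.
moles_P = moles_R * (coeff_P / coeff_R) = 3.651 * (2/3) = 2.434
mass_P = moles_P * M_P = 2.434 * 44.72
mass_P = 108.84848 g, rounded to 4 dp:

108.8485 g


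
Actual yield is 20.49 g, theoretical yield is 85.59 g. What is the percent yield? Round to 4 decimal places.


% yield = 100 * actual / theoretical
% yield = 100 * 20.49 / 85.59
% yield = 23.93971258 %, rounded to 4 dp:

23.9397 %


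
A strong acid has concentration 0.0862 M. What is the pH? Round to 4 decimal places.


A strong acid dissociates completely, so [H+] equals the given concentration.
pH = -log10([H+]) = -log10(0.0862)
pH = 1.06449273, rounded to 4 dp:

1.0645


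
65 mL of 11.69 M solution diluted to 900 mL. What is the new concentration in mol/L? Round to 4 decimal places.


Dilution: M1*V1 = M2*V2, solve for M2.
M2 = M1*V1 / V2
M2 = 11.69 * 65 / 900
M2 = 759.85 / 900
M2 = 0.84427778 mol/L, rounded to 4 dp:

0.8443 mol/L


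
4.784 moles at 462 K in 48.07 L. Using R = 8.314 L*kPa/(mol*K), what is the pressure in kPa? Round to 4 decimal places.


PV = nRT, solve for P = nRT / V.
nRT = 4.784 * 8.314 * 462 = 18375.6693
P = 18375.6693 / 48.07
P = 382.26896817 kPa, rounded to 4 dp:

382.2690 kPa


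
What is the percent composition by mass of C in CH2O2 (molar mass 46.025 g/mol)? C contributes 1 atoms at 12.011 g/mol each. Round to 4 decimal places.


pct = 100 * (n_elem * M_elem) / M_total
mass_contribution = 1 * 12.011 = 12.011 g/mol
pct = 100 * 12.011 / 46.025
pct = 26.09668658 %, rounded to 4 dp:

26.0967 %


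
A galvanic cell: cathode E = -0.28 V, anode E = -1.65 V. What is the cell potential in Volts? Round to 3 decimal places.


Standard cell potential: E_cell = E_cathode - E_anode.
E_cell = -0.28 - (-1.65)
E_cell = 1.37 V, rounded to 3 dp:

1.370 V


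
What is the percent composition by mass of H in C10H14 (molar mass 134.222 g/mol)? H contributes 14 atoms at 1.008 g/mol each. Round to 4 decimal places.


pct = 100 * (n_elem * M_elem) / M_total
mass_contribution = 14 * 1.008 = 14.112 g/mol
pct = 100 * 14.112 / 134.222
pct = 10.51392469 %, rounded to 4 dp:

10.5139 %


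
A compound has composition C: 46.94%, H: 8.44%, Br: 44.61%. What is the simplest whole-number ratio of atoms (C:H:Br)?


Assume 100 g of compound, divide each mass% by atomic mass to get moles, then normalize by the smallest to get a raw atom ratio.
Moles per 100 g: C: 46.94/12.011 = 3.9081, H: 8.44/1.008 = 8.373, Br: 44.61/79.904 = 0.5583
Raw ratio (divide by min = 0.5583): C: 7.0, H: 14.997, Br: 1.0
Multiply by 1 to clear fractions: C: 7.0 ~= 7, H: 14.997 ~= 15, Br: 1.0 ~= 1
Reduce by GCD to get the simplest whole-number ratio:

7:15:1


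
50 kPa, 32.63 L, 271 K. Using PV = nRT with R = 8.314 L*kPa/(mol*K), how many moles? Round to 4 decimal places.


PV = nRT, solve for n = PV / (RT).
PV = 50 * 32.63 = 1631.5
RT = 8.314 * 271 = 2253.094
n = 1631.5 / 2253.094
n = 0.72411537 mol, rounded to 4 dp:

0.7241 mol


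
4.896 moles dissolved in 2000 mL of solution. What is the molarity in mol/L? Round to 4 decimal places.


Convert volume to liters: V_L = V_mL / 1000.
V_L = 2000 / 1000 = 2.0 L
M = n / V_L = 4.896 / 2.0
M = 2.448 mol/L, rounded to 4 dp:

2.4480 mol/L


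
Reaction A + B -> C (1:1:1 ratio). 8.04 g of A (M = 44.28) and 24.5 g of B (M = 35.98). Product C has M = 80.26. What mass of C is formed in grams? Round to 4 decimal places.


Find moles of each reactant; the smaller value is the limiting reagent in a 1:1:1 reaction, so moles_C equals moles of the limiter.
n_A = mass_A / M_A = 8.04 / 44.28 = 0.181572 mol
n_B = mass_B / M_B = 24.5 / 35.98 = 0.680934 mol
Limiting reagent: A (smaller), n_limiting = 0.181572 mol
mass_C = n_limiting * M_C = 0.181572 * 80.26
mass_C = 14.57296872 g, rounded to 4 dp:

14.5730 g


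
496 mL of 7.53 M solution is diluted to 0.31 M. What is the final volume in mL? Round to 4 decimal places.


Dilution: M1*V1 = M2*V2, solve for V2.
V2 = M1*V1 / M2
V2 = 7.53 * 496 / 0.31
V2 = 3734.88 / 0.31
V2 = 12048.0 mL, rounded to 4 dp:

12048.0000 mL


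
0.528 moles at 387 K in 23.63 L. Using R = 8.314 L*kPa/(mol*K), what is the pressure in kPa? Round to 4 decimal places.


PV = nRT, solve for P = nRT / V.
nRT = 0.528 * 8.314 * 387 = 1698.8495
P = 1698.8495 / 23.63
P = 71.89375793 kPa, rounded to 4 dp:

71.8938 kPa


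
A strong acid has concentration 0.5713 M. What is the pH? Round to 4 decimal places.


A strong acid dissociates completely, so [H+] equals the given concentration.
pH = -log10([H+]) = -log10(0.5713)
pH = 0.24313578, rounded to 4 dp:

0.2431


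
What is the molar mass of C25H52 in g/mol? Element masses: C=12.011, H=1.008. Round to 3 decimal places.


M = sum(count * atomic_mass) over atoms.
M = 25*12.011 + 52*1.008
M = 300.275 + 52.416
M = 352.691 g/mol, rounded to 3 dp:

352.691 g/mol


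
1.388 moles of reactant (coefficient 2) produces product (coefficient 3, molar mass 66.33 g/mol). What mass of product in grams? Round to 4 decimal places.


Use the coefficient ratio to convert reactant moles to product moles, then multiply by the product's molar mass.
moles_P = moles_R * (coeff_P / coeff_R) = 1.388 * (3/2) = 2.082
mass_P = moles_P * M_P = 2.082 * 66.33
mass_P = 138.09906 g, rounded to 4 dp:

138.0991 g


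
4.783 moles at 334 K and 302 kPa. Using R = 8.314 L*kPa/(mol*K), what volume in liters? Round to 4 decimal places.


PV = nRT, solve for V = nRT / P.
nRT = 4.783 * 8.314 * 334 = 13281.7979
V = 13281.7979 / 302
V = 43.97946325 L, rounded to 4 dp:

43.9795 L


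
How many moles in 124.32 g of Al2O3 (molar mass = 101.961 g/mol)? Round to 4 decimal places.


n = mass / M
n = 124.32 / 101.961
n = 1.21928973 mol, rounded to 4 dp:

1.2193 mol


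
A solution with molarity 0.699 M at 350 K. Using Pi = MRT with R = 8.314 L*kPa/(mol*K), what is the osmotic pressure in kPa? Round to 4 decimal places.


Osmotic pressure (van't Hoff): Pi = M*R*T.
RT = 8.314 * 350 = 2909.9
Pi = 0.699 * 2909.9
Pi = 2034.0201 kPa, rounded to 4 dp:

2034.0201 kPa


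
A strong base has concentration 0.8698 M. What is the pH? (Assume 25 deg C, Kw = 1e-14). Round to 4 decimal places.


A strong base dissociates completely, so [OH-] equals the given concentration.
pOH = -log10([OH-]) = -log10(0.8698) = 0.060581
pH = 14 - pOH = 14 - 0.060581
pH = 13.939419, rounded to 4 dp:

13.9394


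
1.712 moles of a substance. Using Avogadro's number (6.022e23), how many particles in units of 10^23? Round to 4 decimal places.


N = n * NA, then divide by 1e23 for the requested units.
N / 1e23 = n * 6.022
N / 1e23 = 1.712 * 6.022
N / 1e23 = 10.309664, rounded to 4 dp:

10.3097


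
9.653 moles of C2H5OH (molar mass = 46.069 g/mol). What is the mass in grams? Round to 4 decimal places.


mass = n * M
mass = 9.653 * 46.069
mass = 444.704057 g, rounded to 4 dp:

444.7041 g


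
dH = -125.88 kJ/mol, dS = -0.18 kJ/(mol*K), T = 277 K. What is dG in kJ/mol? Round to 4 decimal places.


Gibbs: dG = dH - T*dS (consistent units, dS already in kJ/(mol*K)).
T*dS = 277 * -0.18 = -49.86
dG = -125.88 - (-49.86)
dG = -76.02 kJ/mol, rounded to 4 dp:

-76.0200 kJ/mol


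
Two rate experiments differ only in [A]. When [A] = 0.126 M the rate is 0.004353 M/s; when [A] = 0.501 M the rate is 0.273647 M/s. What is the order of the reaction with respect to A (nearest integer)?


Rate is proportional to [A]^n, so rate2/rate1 = ([A]2/[A]1)^n. Take logs to solve for n.
rate2/rate1 = 0.273647 / 0.004353 = 62.864
[A]2/[A]1 = 0.501 / 0.126 = 3.9762
n = ln(62.864) / ln(3.9762) = 3.0
Nearest integer order:

3


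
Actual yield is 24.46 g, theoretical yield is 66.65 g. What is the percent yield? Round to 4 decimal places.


% yield = 100 * actual / theoretical
% yield = 100 * 24.46 / 66.65
% yield = 36.69917479 %, rounded to 4 dp:

36.6992 %


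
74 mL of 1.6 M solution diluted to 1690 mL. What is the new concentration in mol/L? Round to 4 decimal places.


Dilution: M1*V1 = M2*V2, solve for M2.
M2 = M1*V1 / V2
M2 = 1.6 * 74 / 1690
M2 = 118.4 / 1690
M2 = 0.07005917 mol/L, rounded to 4 dp:

0.0701 mol/L


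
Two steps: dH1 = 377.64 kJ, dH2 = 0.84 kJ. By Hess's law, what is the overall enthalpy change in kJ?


Hess's law: enthalpy is a state function, so add the step enthalpies.
dH_total = dH1 + dH2 = 377.64 + (0.84)
dH_total = 378.48 kJ:

378.48 kJ


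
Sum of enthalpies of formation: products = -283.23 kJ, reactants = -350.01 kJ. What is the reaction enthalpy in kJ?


dH_rxn = sum(dH_f products) - sum(dH_f reactants)
dH_rxn = -283.23 - (-350.01)
dH_rxn = 66.78 kJ:

66.78 kJ


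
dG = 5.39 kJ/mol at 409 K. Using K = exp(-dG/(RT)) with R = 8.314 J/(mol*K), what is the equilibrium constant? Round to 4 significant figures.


dG is in kJ/mol; multiply by 1000 to match R in J/(mol*K).
RT = 8.314 * 409 = 3400.426 J/mol
exponent = -dG*1000 / (RT) = -(5.39*1000) / 3400.426 = -1.58509551
K = exp(-1.58509551)
K = 0.20492822, rounded to 4 significant figures:

0.2049


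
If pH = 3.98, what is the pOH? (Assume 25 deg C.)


At 25 deg C, pH + pOH = 14.
pOH = 14 - pH = 14 - 3.98
pOH = 10.02:

10.02


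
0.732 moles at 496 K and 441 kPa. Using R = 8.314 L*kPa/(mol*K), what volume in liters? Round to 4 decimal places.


PV = nRT, solve for V = nRT / P.
nRT = 0.732 * 8.314 * 496 = 3018.5806
V = 3018.5806 / 441
V = 6.84485397 L, rounded to 4 dp:

6.8449 L


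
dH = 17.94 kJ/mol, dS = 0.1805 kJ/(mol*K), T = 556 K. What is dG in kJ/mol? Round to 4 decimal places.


Gibbs: dG = dH - T*dS (consistent units, dS already in kJ/(mol*K)).
T*dS = 556 * 0.1805 = 100.358
dG = 17.94 - (100.358)
dG = -82.418 kJ/mol, rounded to 4 dp:

-82.4180 kJ/mol


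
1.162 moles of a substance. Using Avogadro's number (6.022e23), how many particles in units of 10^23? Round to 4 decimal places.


N = n * NA, then divide by 1e23 for the requested units.
N / 1e23 = n * 6.022
N / 1e23 = 1.162 * 6.022
N / 1e23 = 6.997564, rounded to 4 dp:

6.9976


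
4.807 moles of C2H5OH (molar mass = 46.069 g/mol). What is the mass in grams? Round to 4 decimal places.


mass = n * M
mass = 4.807 * 46.069
mass = 221.453683 g, rounded to 4 dp:

221.4537 g


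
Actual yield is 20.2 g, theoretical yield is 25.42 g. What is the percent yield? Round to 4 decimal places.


% yield = 100 * actual / theoretical
% yield = 100 * 20.2 / 25.42
% yield = 79.4649882 %, rounded to 4 dp:

79.4650 %


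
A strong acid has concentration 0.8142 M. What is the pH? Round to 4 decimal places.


A strong acid dissociates completely, so [H+] equals the given concentration.
pH = -log10([H+]) = -log10(0.8142)
pH = 0.0892689, rounded to 4 dp:

0.0893


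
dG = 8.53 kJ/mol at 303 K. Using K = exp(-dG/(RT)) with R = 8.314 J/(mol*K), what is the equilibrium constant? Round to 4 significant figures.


dG is in kJ/mol; multiply by 1000 to match R in J/(mol*K).
RT = 8.314 * 303 = 2519.142 J/mol
exponent = -dG*1000 / (RT) = -(8.53*1000) / 2519.142 = -3.38607351
K = exp(-3.38607351)
K = 0.033841294, rounded to 4 significant figures:

0.03384


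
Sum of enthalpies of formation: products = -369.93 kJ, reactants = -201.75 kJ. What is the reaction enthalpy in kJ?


dH_rxn = sum(dH_f products) - sum(dH_f reactants)
dH_rxn = -369.93 - (-201.75)
dH_rxn = -168.18 kJ:

-168.18 kJ


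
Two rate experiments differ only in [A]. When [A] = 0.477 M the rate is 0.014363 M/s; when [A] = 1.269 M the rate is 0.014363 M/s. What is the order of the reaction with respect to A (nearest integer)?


Rate is proportional to [A]^n, so rate2/rate1 = ([A]2/[A]1)^n. Take logs to solve for n.
rate2/rate1 = 0.014363 / 0.014363 = 1.0
[A]2/[A]1 = 1.269 / 0.477 = 2.6604
n = ln(1.0) / ln(2.6604) = 0.0
Nearest integer order:

0


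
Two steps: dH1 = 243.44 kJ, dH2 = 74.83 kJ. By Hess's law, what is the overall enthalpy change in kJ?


Hess's law: enthalpy is a state function, so add the step enthalpies.
dH_total = dH1 + dH2 = 243.44 + (74.83)
dH_total = 318.27 kJ:

318.27 kJ


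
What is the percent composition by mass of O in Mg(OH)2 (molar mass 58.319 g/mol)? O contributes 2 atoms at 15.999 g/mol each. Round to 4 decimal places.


pct = 100 * (n_elem * M_elem) / M_total
mass_contribution = 2 * 15.999 = 31.998 g/mol
pct = 100 * 31.998 / 58.319
pct = 54.86719594 %, rounded to 4 dp:

54.8672 %


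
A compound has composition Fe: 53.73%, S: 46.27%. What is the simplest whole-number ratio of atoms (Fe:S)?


Assume 100 g of compound, divide each mass% by atomic mass to get moles, then normalize by the smallest to get a raw atom ratio.
Moles per 100 g: Fe: 53.73/55.845 = 0.9621, S: 46.27/32.065 = 1.443
Raw ratio (divide by min = 0.9621): Fe: 1.0, S: 1.5
Multiply by 2 to clear fractions: Fe: 2.0 ~= 2, S: 3.0 ~= 3
Reduce by GCD to get the simplest whole-number ratio:

2:3


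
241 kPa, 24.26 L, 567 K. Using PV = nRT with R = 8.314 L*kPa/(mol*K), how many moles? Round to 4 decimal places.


PV = nRT, solve for n = PV / (RT).
PV = 241 * 24.26 = 5846.66
RT = 8.314 * 567 = 4714.038
n = 5846.66 / 4714.038
n = 1.24026578 mol, rounded to 4 dp:

1.2403 mol


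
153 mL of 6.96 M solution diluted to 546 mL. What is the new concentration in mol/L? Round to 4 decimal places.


Dilution: M1*V1 = M2*V2, solve for M2.
M2 = M1*V1 / V2
M2 = 6.96 * 153 / 546
M2 = 1064.88 / 546
M2 = 1.95032967 mol/L, rounded to 4 dp:

1.9503 mol/L


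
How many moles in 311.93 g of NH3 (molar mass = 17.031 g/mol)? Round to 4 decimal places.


n = mass / M
n = 311.93 / 17.031
n = 18.31542481 mol, rounded to 4 dp:

18.3154 mol


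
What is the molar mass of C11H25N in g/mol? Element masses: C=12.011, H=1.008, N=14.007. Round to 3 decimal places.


M = sum(count * atomic_mass) over atoms.
M = 11*12.011 + 25*1.008 + 1*14.007
M = 132.121 + 25.2 + 14.007
M = 171.328 g/mol, rounded to 3 dp:

171.328 g/mol


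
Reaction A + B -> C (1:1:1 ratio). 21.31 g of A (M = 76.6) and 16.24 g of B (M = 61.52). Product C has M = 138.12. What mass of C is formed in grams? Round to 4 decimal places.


Find moles of each reactant; the smaller value is the limiting reagent in a 1:1:1 reaction, so moles_C equals moles of the limiter.
n_A = mass_A / M_A = 21.31 / 76.6 = 0.278198 mol
n_B = mass_B / M_B = 16.24 / 61.52 = 0.263979 mol
Limiting reagent: B (smaller), n_limiting = 0.263979 mol
mass_C = n_limiting * M_C = 0.263979 * 138.12
mass_C = 36.46077948 g, rounded to 4 dp:

36.4608 g


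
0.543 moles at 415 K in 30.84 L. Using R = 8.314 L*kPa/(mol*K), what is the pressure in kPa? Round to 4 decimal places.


PV = nRT, solve for P = nRT / V.
nRT = 0.543 * 8.314 * 415 = 1873.5183
P = 1873.5183 / 30.84
P = 60.74962062 kPa, rounded to 4 dp:

60.7496 kPa


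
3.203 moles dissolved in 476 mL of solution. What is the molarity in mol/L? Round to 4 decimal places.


Convert volume to liters: V_L = V_mL / 1000.
V_L = 476 / 1000 = 0.476 L
M = n / V_L = 3.203 / 0.476
M = 6.7289916 mol/L, rounded to 4 dp:

6.7290 mol/L


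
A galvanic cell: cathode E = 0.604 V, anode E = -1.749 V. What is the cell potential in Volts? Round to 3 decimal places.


Standard cell potential: E_cell = E_cathode - E_anode.
E_cell = 0.604 - (-1.749)
E_cell = 2.353 V, rounded to 3 dp:

2.353 V


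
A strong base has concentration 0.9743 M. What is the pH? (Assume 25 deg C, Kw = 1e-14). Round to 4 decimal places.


A strong base dissociates completely, so [OH-] equals the given concentration.
pOH = -log10([OH-]) = -log10(0.9743) = 0.011307
pH = 14 - pOH = 14 - 0.011307
pH = 13.988693, rounded to 4 dp:

13.9887


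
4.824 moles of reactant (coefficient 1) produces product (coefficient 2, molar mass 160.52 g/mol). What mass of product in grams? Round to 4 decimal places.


Use the coefficient ratio to convert reactant moles to product moles, then multiply by the product's molar mass.
moles_P = moles_R * (coeff_P / coeff_R) = 4.824 * (2/1) = 9.648
mass_P = moles_P * M_P = 9.648 * 160.52
mass_P = 1548.69696 g, rounded to 4 dp:

1548.6970 g


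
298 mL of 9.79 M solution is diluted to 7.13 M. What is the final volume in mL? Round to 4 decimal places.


Dilution: M1*V1 = M2*V2, solve for V2.
V2 = M1*V1 / M2
V2 = 9.79 * 298 / 7.13
V2 = 2917.42 / 7.13
V2 = 409.17531557 mL, rounded to 4 dp:

409.1753 mL


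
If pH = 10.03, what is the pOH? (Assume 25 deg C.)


At 25 deg C, pH + pOH = 14.
pOH = 14 - pH = 14 - 10.03
pOH = 3.97:

3.97


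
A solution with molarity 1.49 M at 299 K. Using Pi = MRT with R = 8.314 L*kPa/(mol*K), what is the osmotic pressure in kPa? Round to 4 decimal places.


Osmotic pressure (van't Hoff): Pi = M*R*T.
RT = 8.314 * 299 = 2485.886
Pi = 1.49 * 2485.886
Pi = 3703.97014 kPa, rounded to 4 dp:

3703.9701 kPa


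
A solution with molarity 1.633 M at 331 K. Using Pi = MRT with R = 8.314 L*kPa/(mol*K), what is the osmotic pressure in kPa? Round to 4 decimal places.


Osmotic pressure (van't Hoff): Pi = M*R*T.
RT = 8.314 * 331 = 2751.934
Pi = 1.633 * 2751.934
Pi = 4493.908222 kPa, rounded to 4 dp:

4493.9082 kPa


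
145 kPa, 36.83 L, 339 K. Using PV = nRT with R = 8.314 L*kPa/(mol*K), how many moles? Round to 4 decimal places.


PV = nRT, solve for n = PV / (RT).
PV = 145 * 36.83 = 5340.35
RT = 8.314 * 339 = 2818.446
n = 5340.35 / 2818.446
n = 1.89478528 mol, rounded to 4 dp:

1.8948 mol


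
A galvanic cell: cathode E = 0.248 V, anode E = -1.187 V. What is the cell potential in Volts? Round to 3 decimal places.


Standard cell potential: E_cell = E_cathode - E_anode.
E_cell = 0.248 - (-1.187)
E_cell = 1.435 V, rounded to 3 dp:

1.435 V


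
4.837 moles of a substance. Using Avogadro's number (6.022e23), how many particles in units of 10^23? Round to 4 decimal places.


N = n * NA, then divide by 1e23 for the requested units.
N / 1e23 = n * 6.022
N / 1e23 = 4.837 * 6.022
N / 1e23 = 29.128414, rounded to 4 dp:

29.1284


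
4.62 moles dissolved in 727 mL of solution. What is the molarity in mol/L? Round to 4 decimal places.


Convert volume to liters: V_L = V_mL / 1000.
V_L = 727 / 1000 = 0.727 L
M = n / V_L = 4.62 / 0.727
M = 6.35488308 mol/L, rounded to 4 dp:

6.3549 mol/L


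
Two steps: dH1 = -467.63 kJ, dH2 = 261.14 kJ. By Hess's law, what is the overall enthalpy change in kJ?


Hess's law: enthalpy is a state function, so add the step enthalpies.
dH_total = dH1 + dH2 = -467.63 + (261.14)
dH_total = -206.49 kJ:

-206.49 kJ


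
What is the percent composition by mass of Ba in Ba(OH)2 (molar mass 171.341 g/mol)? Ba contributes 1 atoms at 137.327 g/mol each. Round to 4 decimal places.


pct = 100 * (n_elem * M_elem) / M_total
mass_contribution = 1 * 137.327 = 137.327 g/mol
pct = 100 * 137.327 / 171.341
pct = 80.14835912 %, rounded to 4 dp:

80.1484 %


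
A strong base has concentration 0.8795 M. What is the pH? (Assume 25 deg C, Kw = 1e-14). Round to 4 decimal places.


A strong base dissociates completely, so [OH-] equals the given concentration.
pOH = -log10([OH-]) = -log10(0.8795) = 0.055764
pH = 14 - pOH = 14 - 0.055764
pH = 13.944236, rounded to 4 dp:

13.9442


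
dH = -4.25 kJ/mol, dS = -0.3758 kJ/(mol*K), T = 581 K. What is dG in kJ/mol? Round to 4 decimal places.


Gibbs: dG = dH - T*dS (consistent units, dS already in kJ/(mol*K)).
T*dS = 581 * -0.3758 = -218.3398
dG = -4.25 - (-218.3398)
dG = 214.0898 kJ/mol, rounded to 4 dp:

214.0898 kJ/mol


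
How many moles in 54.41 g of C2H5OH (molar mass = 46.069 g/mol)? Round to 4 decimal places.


n = mass / M
n = 54.41 / 46.069
n = 1.18105451 mol, rounded to 4 dp:

1.1811 mol


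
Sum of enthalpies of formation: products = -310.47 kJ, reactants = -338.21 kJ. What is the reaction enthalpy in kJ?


dH_rxn = sum(dH_f products) - sum(dH_f reactants)
dH_rxn = -310.47 - (-338.21)
dH_rxn = 27.74 kJ:

27.74 kJ


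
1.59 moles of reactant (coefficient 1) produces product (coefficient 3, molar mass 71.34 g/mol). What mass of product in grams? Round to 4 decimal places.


Use the coefficient ratio to convert reactant moles to product moles, then multiply by the product's molar mass.
moles_P = moles_R * (coeff_P / coeff_R) = 1.59 * (3/1) = 4.77
mass_P = moles_P * M_P = 4.77 * 71.34
mass_P = 340.2918 g, rounded to 4 dp:

340.2918 g


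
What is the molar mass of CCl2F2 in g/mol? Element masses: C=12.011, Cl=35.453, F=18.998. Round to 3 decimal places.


M = sum(count * atomic_mass) over atoms.
M = 1*12.011 + 2*35.453 + 2*18.998
M = 12.011 + 70.906 + 37.996
M = 120.913 g/mol, rounded to 3 dp:

120.913 g/mol


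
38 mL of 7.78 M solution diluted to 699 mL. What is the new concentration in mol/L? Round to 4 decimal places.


Dilution: M1*V1 = M2*V2, solve for M2.
M2 = M1*V1 / V2
M2 = 7.78 * 38 / 699
M2 = 295.64 / 699
M2 = 0.42294707 mol/L, rounded to 4 dp:

0.4229 mol/L


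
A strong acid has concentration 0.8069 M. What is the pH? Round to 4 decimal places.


A strong acid dissociates completely, so [H+] equals the given concentration.
pH = -log10([H+]) = -log10(0.8069)
pH = 0.09318028, rounded to 4 dp:

0.0932


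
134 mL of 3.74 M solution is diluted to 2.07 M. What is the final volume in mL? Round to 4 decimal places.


Dilution: M1*V1 = M2*V2, solve for V2.
V2 = M1*V1 / M2
V2 = 3.74 * 134 / 2.07
V2 = 501.16 / 2.07
V2 = 242.10628019 mL, rounded to 4 dp:

242.1063 mL


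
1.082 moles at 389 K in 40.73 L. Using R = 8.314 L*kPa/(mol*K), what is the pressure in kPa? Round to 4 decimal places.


PV = nRT, solve for P = nRT / V.
nRT = 1.082 * 8.314 * 389 = 3499.346
P = 3499.346 / 40.73
P = 85.91568868 kPa, rounded to 4 dp:

85.9157 kPa


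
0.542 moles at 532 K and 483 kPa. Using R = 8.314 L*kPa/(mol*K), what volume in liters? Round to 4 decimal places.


PV = nRT, solve for V = nRT / P.
nRT = 0.542 * 8.314 * 532 = 2397.292
V = 2397.292 / 483
V = 4.96333747 L, rounded to 4 dp:

4.9633 L


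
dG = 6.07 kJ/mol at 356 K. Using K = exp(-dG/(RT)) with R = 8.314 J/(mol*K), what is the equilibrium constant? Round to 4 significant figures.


dG is in kJ/mol; multiply by 1000 to match R in J/(mol*K).
RT = 8.314 * 356 = 2959.784 J/mol
exponent = -dG*1000 / (RT) = -(6.07*1000) / 2959.784 = -2.05082533
K = exp(-2.05082533)
K = 0.1286287, rounded to 4 significant figures:

0.1286


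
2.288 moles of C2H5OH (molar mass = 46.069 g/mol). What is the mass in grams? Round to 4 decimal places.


mass = n * M
mass = 2.288 * 46.069
mass = 105.405872 g, rounded to 4 dp:

105.4059 g


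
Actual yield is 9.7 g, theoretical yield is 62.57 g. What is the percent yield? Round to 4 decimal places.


% yield = 100 * actual / theoretical
% yield = 100 * 9.7 / 62.57
% yield = 15.50263705 %, rounded to 4 dp:

15.5026 %


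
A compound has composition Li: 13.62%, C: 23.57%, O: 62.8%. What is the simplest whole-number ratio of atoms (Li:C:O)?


Assume 100 g of compound, divide each mass% by atomic mass to get moles, then normalize by the smallest to get a raw atom ratio.
Moles per 100 g: Li: 13.62/6.941 = 1.9623, C: 23.57/12.011 = 1.9624, O: 62.8/15.999 = 3.9252
Raw ratio (divide by min = 1.9623): Li: 1.0, C: 1.0, O: 2.0
Multiply by 1 to clear fractions: Li: 1.0 ~= 1, C: 1.0 ~= 1, O: 2.0 ~= 2
Reduce by GCD to get the simplest whole-number ratio:

1:1:2


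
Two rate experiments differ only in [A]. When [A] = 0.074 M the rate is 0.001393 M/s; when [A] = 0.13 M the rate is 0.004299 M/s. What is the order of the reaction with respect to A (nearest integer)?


Rate is proportional to [A]^n, so rate2/rate1 = ([A]2/[A]1)^n. Take logs to solve for n.
rate2/rate1 = 0.004299 / 0.001393 = 3.0861
[A]2/[A]1 = 0.13 / 0.074 = 1.7568
n = ln(3.0861) / ln(1.7568) = 2.0
Nearest integer order:

2


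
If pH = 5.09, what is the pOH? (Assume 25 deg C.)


At 25 deg C, pH + pOH = 14.
pOH = 14 - pH = 14 - 5.09
pOH = 8.91:

8.91


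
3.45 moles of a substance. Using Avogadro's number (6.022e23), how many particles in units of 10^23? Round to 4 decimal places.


N = n * NA, then divide by 1e23 for the requested units.
N / 1e23 = n * 6.022
N / 1e23 = 3.45 * 6.022
N / 1e23 = 20.7759, rounded to 4 dp:

20.7759


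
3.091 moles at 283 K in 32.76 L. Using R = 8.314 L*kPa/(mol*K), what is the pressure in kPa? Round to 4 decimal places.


PV = nRT, solve for P = nRT / V.
nRT = 3.091 * 8.314 * 283 = 7272.6964
P = 7272.6964 / 32.76
P = 221.99927961 kPa, rounded to 4 dp:

221.9993 kPa


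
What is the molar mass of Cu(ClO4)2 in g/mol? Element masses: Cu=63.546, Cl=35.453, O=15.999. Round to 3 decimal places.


M = sum(count * atomic_mass) over atoms.
M = 1*63.546 + 2*35.453 + 8*15.999
M = 63.546 + 70.906 + 127.992
M = 262.444 g/mol, rounded to 3 dp:

262.444 g/mol


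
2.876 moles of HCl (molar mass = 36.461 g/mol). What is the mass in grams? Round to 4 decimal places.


mass = n * M
mass = 2.876 * 36.461
mass = 104.861836 g, rounded to 4 dp:

104.8618 g


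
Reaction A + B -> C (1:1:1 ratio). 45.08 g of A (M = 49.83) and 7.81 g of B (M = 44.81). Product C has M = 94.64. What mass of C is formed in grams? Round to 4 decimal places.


Find moles of each reactant; the smaller value is the limiting reagent in a 1:1:1 reaction, so moles_C equals moles of the limiter.
n_A = mass_A / M_A = 45.08 / 49.83 = 0.904676 mol
n_B = mass_B / M_B = 7.81 / 44.81 = 0.174291 mol
Limiting reagent: B (smaller), n_limiting = 0.174291 mol
mass_C = n_limiting * M_C = 0.174291 * 94.64
mass_C = 16.49490024 g, rounded to 4 dp:

16.4949 g


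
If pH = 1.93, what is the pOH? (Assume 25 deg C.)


At 25 deg C, pH + pOH = 14.
pOH = 14 - pH = 14 - 1.93
pOH = 12.07:

12.07


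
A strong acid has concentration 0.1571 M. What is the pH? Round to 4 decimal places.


A strong acid dissociates completely, so [H+] equals the given concentration.
pH = -log10([H+]) = -log10(0.1571)
pH = 0.80382381, rounded to 4 dp:

0.8038


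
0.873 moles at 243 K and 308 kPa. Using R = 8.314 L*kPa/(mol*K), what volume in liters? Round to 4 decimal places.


PV = nRT, solve for V = nRT / P.
nRT = 0.873 * 8.314 * 243 = 1763.7236
V = 1763.7236 / 308
V = 5.72637532 L, rounded to 4 dp:

5.7264 L


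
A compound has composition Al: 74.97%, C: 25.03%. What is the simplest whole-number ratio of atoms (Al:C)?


Assume 100 g of compound, divide each mass% by atomic mass to get moles, then normalize by the smallest to get a raw atom ratio.
Moles per 100 g: Al: 74.97/26.982 = 2.7785, C: 25.03/12.011 = 2.0839
Raw ratio (divide by min = 2.0839): Al: 1.333, C: 1.0
Multiply by 3 to clear fractions: Al: 4.0 ~= 4, C: 3.0 ~= 3
Reduce by GCD to get the simplest whole-number ratio:

4:3


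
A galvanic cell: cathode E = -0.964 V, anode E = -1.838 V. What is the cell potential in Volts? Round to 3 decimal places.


Standard cell potential: E_cell = E_cathode - E_anode.
E_cell = -0.964 - (-1.838)
E_cell = 0.874 V, rounded to 3 dp:

0.874 V


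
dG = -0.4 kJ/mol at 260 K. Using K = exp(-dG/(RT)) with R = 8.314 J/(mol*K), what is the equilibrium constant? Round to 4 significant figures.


dG is in kJ/mol; multiply by 1000 to match R in J/(mol*K).
RT = 8.314 * 260 = 2161.64 J/mol
exponent = -dG*1000 / (RT) = -(-0.4*1000) / 2161.64 = 0.18504469
K = exp(0.18504469)
K = 1.2032722, rounded to 4 significant figures:

1.203


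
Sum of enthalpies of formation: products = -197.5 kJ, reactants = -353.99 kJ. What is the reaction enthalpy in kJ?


dH_rxn = sum(dH_f products) - sum(dH_f reactants)
dH_rxn = -197.5 - (-353.99)
dH_rxn = 156.49 kJ:

156.49 kJ


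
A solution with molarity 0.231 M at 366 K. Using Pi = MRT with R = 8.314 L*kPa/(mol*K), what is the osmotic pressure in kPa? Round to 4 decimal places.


Osmotic pressure (van't Hoff): Pi = M*R*T.
RT = 8.314 * 366 = 3042.924
Pi = 0.231 * 3042.924
Pi = 702.915444 kPa, rounded to 4 dp:

702.9154 kPa


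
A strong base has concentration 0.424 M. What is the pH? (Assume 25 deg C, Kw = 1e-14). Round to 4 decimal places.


A strong base dissociates completely, so [OH-] equals the given concentration.
pOH = -log10([OH-]) = -log10(0.424) = 0.372634
pH = 14 - pOH = 14 - 0.372634
pH = 13.627366, rounded to 4 dp:

13.6274


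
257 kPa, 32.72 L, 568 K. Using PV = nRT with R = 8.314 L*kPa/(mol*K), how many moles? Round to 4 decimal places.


PV = nRT, solve for n = PV / (RT).
PV = 257 * 32.72 = 8409.04
RT = 8.314 * 568 = 4722.352
n = 8409.04 / 4722.352
n = 1.78068894 mol, rounded to 4 dp:

1.7807 mol


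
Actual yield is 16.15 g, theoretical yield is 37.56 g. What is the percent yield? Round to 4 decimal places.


% yield = 100 * actual / theoretical
% yield = 100 * 16.15 / 37.56
% yield = 42.99787007 %, rounded to 4 dp:

42.9979 %


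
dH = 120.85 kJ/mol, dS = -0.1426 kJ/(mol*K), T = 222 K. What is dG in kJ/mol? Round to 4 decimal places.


Gibbs: dG = dH - T*dS (consistent units, dS already in kJ/(mol*K)).
T*dS = 222 * -0.1426 = -31.6572
dG = 120.85 - (-31.6572)
dG = 152.5072 kJ/mol, rounded to 4 dp:

152.5072 kJ/mol


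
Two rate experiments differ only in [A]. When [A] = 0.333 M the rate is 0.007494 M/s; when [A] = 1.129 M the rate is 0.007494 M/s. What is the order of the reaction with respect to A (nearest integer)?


Rate is proportional to [A]^n, so rate2/rate1 = ([A]2/[A]1)^n. Take logs to solve for n.
rate2/rate1 = 0.007494 / 0.007494 = 1.0
[A]2/[A]1 = 1.129 / 0.333 = 3.3904
n = ln(1.0) / ln(3.3904) = 0.0
Nearest integer order:

0


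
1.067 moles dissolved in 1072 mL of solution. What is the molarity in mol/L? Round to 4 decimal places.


Convert volume to liters: V_L = V_mL / 1000.
V_L = 1072 / 1000 = 1.072 L
M = n / V_L = 1.067 / 1.072
M = 0.99533582 mol/L, rounded to 4 dp:

0.9953 mol/L


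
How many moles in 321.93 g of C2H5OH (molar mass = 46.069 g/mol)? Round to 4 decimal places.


n = mass / M
n = 321.93 / 46.069
n = 6.98799627 mol, rounded to 4 dp:

6.9880 mol


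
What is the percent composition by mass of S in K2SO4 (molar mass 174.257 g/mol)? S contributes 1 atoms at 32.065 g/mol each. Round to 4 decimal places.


pct = 100 * (n_elem * M_elem) / M_total
mass_contribution = 1 * 32.065 = 32.065 g/mol
pct = 100 * 32.065 / 174.257
pct = 18.40098246 %, rounded to 4 dp:

18.4010 %


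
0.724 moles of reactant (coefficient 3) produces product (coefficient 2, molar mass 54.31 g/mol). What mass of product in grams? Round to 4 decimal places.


Use the coefficient ratio to convert reactant moles to product moles, then multiply by the product's molar mass.
moles_P = moles_R * (coeff_P / coeff_R) = 0.724 * (2/3) = 0.482667
mass_P = moles_P * M_P = 0.482667 * 54.31
mass_P = 26.21364477 g, rounded to 4 dp:

26.2136 g


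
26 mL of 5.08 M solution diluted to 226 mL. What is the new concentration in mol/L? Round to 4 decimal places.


Dilution: M1*V1 = M2*V2, solve for M2.
M2 = M1*V1 / V2
M2 = 5.08 * 26 / 226
M2 = 132.08 / 226
M2 = 0.58442478 mol/L, rounded to 4 dp:

0.5844 mol/L


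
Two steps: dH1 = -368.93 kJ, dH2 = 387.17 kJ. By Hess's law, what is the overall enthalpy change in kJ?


Hess's law: enthalpy is a state function, so add the step enthalpies.
dH_total = dH1 + dH2 = -368.93 + (387.17)
dH_total = 18.24 kJ:

18.24 kJ


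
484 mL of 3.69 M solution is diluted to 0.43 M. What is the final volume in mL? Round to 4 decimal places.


Dilution: M1*V1 = M2*V2, solve for V2.
V2 = M1*V1 / M2
V2 = 3.69 * 484 / 0.43
V2 = 1785.96 / 0.43
V2 = 4153.39534884 mL, rounded to 4 dp:

4153.3953 mL


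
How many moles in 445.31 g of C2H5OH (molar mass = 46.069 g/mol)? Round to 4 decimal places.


n = mass / M
n = 445.31 / 46.069
n = 9.66615294 mol, rounded to 4 dp:

9.6662 mol


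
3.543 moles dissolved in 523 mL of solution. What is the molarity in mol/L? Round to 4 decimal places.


Convert volume to liters: V_L = V_mL / 1000.
V_L = 523 / 1000 = 0.523 L
M = n / V_L = 3.543 / 0.523
M = 6.77437859 mol/L, rounded to 4 dp:

6.7744 mol/L


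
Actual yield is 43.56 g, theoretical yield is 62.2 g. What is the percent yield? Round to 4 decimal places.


% yield = 100 * actual / theoretical
% yield = 100 * 43.56 / 62.2
% yield = 70.03215434 %, rounded to 4 dp:

70.0322 %


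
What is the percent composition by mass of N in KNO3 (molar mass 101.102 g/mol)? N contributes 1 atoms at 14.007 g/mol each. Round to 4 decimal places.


pct = 100 * (n_elem * M_elem) / M_total
mass_contribution = 1 * 14.007 = 14.007 g/mol
pct = 100 * 14.007 / 101.102
pct = 13.85432533 %, rounded to 4 dp:

13.8543 %


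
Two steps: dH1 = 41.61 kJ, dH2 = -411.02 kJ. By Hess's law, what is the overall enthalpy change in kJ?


Hess's law: enthalpy is a state function, so add the step enthalpies.
dH_total = dH1 + dH2 = 41.61 + (-411.02)
dH_total = -369.41 kJ:

-369.41 kJ


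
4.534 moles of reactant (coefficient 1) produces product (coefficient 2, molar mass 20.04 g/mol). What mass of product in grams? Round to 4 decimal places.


Use the coefficient ratio to convert reactant moles to product moles, then multiply by the product's molar mass.
moles_P = moles_R * (coeff_P / coeff_R) = 4.534 * (2/1) = 9.068
mass_P = moles_P * M_P = 9.068 * 20.04
mass_P = 181.72272 g, rounded to 4 dp:

181.7227 g


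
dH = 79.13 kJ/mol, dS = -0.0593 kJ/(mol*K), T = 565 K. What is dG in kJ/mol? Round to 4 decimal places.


Gibbs: dG = dH - T*dS (consistent units, dS already in kJ/(mol*K)).
T*dS = 565 * -0.0593 = -33.5045
dG = 79.13 - (-33.5045)
dG = 112.6345 kJ/mol, rounded to 4 dp:

112.6345 kJ/mol


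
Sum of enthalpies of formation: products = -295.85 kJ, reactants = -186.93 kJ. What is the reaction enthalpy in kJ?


dH_rxn = sum(dH_f products) - sum(dH_f reactants)
dH_rxn = -295.85 - (-186.93)
dH_rxn = -108.92 kJ:

-108.92 kJ


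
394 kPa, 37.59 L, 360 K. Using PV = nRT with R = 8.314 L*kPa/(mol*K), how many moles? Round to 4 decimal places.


PV = nRT, solve for n = PV / (RT).
PV = 394 * 37.59 = 14810.46
RT = 8.314 * 360 = 2993.04
n = 14810.46 / 2993.04
n = 4.94830006 mol, rounded to 4 dp:

4.9483 mol


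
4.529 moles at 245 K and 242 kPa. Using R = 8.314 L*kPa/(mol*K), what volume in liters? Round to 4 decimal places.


PV = nRT, solve for V = nRT / P.
nRT = 4.529 * 8.314 * 245 = 9225.256
V = 9225.256 / 242
V = 38.12089256 L, rounded to 4 dp:

38.1209 L


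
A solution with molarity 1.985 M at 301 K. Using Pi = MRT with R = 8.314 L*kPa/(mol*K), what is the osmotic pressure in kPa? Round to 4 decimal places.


Osmotic pressure (van't Hoff): Pi = M*R*T.
RT = 8.314 * 301 = 2502.514
Pi = 1.985 * 2502.514
Pi = 4967.49029 kPa, rounded to 4 dp:

4967.4903 kPa


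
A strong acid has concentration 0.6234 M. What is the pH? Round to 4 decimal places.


A strong acid dissociates completely, so [H+] equals the given concentration.
pH = -log10([H+]) = -log10(0.6234)
pH = 0.2052332, rounded to 4 dp:

0.2052


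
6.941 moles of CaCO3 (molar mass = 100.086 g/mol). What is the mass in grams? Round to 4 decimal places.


mass = n * M
mass = 6.941 * 100.086
mass = 694.696926 g, rounded to 4 dp:

694.6969 g


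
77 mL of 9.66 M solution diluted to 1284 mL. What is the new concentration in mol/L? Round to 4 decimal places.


Dilution: M1*V1 = M2*V2, solve for M2.
M2 = M1*V1 / V2
M2 = 9.66 * 77 / 1284
M2 = 743.82 / 1284
M2 = 0.57929907 mol/L, rounded to 4 dp:

0.5793 mol/L


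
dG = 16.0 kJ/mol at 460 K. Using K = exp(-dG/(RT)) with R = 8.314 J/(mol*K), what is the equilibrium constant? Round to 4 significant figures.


dG is in kJ/mol; multiply by 1000 to match R in J/(mol*K).
RT = 8.314 * 460 = 3824.44 J/mol
exponent = -dG*1000 / (RT) = -(16.0*1000) / 3824.44 = -4.18361904
K = exp(-4.18361904)
K = 0.015243242, rounded to 4 significant figures:

0.01524


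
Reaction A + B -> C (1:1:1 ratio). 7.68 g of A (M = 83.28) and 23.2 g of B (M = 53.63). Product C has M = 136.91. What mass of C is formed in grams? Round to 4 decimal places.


Find moles of each reactant; the smaller value is the limiting reagent in a 1:1:1 reaction, so moles_C equals moles of the limiter.
n_A = mass_A / M_A = 7.68 / 83.28 = 0.092219 mol
n_B = mass_B / M_B = 23.2 / 53.63 = 0.432594 mol
Limiting reagent: A (smaller), n_limiting = 0.092219 mol
mass_C = n_limiting * M_C = 0.092219 * 136.91
mass_C = 12.62570329 g, rounded to 4 dp:

12.6257 g


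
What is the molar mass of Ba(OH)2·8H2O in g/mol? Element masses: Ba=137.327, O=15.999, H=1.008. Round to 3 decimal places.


M = sum(count * atomic_mass) over atoms.
M = 1*137.327 + 10*15.999 + 18*1.008
M = 137.327 + 159.99 + 18.144
M = 315.461 g/mol, rounded to 3 dp:

315.461 g/mol


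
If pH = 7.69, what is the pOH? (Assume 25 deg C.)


At 25 deg C, pH + pOH = 14.
pOH = 14 - pH = 14 - 7.69
pOH = 6.31:

6.31


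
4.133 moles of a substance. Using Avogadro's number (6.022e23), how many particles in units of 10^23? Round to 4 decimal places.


N = n * NA, then divide by 1e23 for the requested units.
N / 1e23 = n * 6.022
N / 1e23 = 4.133 * 6.022
N / 1e23 = 24.888926, rounded to 4 dp:

24.8889


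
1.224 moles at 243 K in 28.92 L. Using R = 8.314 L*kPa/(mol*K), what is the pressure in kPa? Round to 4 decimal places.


PV = nRT, solve for P = nRT / V.
nRT = 1.224 * 8.314 * 243 = 2472.8496
P = 2472.8496 / 28.92
P = 85.50655602 kPa, rounded to 4 dp:

85.5066 kPa


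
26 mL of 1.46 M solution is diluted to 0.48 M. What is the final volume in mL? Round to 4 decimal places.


Dilution: M1*V1 = M2*V2, solve for V2.
V2 = M1*V1 / M2
V2 = 1.46 * 26 / 0.48
V2 = 37.96 / 0.48
V2 = 79.08333333 mL, rounded to 4 dp:

79.0833 mL


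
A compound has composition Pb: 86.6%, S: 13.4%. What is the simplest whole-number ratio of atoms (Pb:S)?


Assume 100 g of compound, divide each mass% by atomic mass to get moles, then normalize by the smallest to get a raw atom ratio.
Moles per 100 g: Pb: 86.6/207.2 = 0.418, S: 13.4/32.065 = 0.4179
Raw ratio (divide by min = 0.4179): Pb: 1.0, S: 1.0
Multiply by 1 to clear fractions: Pb: 1.0 ~= 1, S: 1.0 ~= 1
Reduce by GCD to get the simplest whole-number ratio:

1:1


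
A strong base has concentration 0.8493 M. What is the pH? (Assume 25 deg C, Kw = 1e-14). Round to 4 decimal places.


A strong base dissociates completely, so [OH-] equals the given concentration.
pOH = -log10([OH-]) = -log10(0.8493) = 0.070939
pH = 14 - pOH = 14 - 0.070939
pH = 13.929061, rounded to 4 dp:

13.9291


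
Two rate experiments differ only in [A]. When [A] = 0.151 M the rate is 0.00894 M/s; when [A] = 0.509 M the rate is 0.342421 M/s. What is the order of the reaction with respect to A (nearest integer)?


Rate is proportional to [A]^n, so rate2/rate1 = ([A]2/[A]1)^n. Take logs to solve for n.
rate2/rate1 = 0.342421 / 0.00894 = 38.3021
[A]2/[A]1 = 0.509 / 0.151 = 3.3709
n = ln(38.3021) / ln(3.3709) = 3.0
Nearest integer order:

3


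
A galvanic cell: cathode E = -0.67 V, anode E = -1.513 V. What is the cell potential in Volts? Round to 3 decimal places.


Standard cell potential: E_cell = E_cathode - E_anode.
E_cell = -0.67 - (-1.513)
E_cell = 0.843 V, rounded to 3 dp:

0.843 V


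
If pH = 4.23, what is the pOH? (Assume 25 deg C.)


At 25 deg C, pH + pOH = 14.
pOH = 14 - pH = 14 - 4.23
pOH = 9.77:

9.77


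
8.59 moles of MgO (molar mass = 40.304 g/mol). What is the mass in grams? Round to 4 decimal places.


mass = n * M
mass = 8.59 * 40.304
mass = 346.21136 g, rounded to 4 dp:

346.2114 g


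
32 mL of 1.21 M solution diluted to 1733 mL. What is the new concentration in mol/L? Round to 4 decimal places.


Dilution: M1*V1 = M2*V2, solve for M2.
M2 = M1*V1 / V2
M2 = 1.21 * 32 / 1733
M2 = 38.72 / 1733
M2 = 0.02234276 mol/L, rounded to 4 dp:

0.0223 mol/L


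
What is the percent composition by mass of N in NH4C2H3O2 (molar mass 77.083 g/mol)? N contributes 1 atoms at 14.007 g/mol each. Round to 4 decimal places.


pct = 100 * (n_elem * M_elem) / M_total
mass_contribution = 1 * 14.007 = 14.007 g/mol
pct = 100 * 14.007 / 77.083
pct = 18.17132182 %, rounded to 4 dp:

18.1713 %
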